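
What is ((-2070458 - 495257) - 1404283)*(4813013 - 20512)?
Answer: -19026219384998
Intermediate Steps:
((-2070458 - 495257) - 1404283)*(4813013 - 20512) = (-2565715 - 1404283)*4792501 = -3969998*4792501 = -19026219384998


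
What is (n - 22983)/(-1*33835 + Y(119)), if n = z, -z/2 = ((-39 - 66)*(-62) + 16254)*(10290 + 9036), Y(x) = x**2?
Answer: 293299037/6558 ≈ 44724.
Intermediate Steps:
z = -879874128 (z = -2*((-39 - 66)*(-62) + 16254)*(10290 + 9036) = -2*(-105*(-62) + 16254)*19326 = -2*(6510 + 16254)*19326 = -45528*19326 = -2*439937064 = -879874128)
n = -879874128
(n - 22983)/(-1*33835 + Y(119)) = (-879874128 - 22983)/(-1*33835 + 119**2) = -879897111/(-33835 + 14161) = -879897111/(-19674) = -879897111*(-1/19674) = 293299037/6558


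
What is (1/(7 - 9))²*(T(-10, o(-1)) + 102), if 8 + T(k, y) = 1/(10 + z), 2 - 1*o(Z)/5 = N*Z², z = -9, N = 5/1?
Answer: 95/4 ≈ 23.750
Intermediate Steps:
N = 5 (N = 5*1 = 5)
o(Z) = 10 - 25*Z²
T(k, y) = -7 (T(k, y) = -8 + 1/(10 - 9) = -8 + 1/1 = -8 + 1 = -7)
(1/(7 - 9))²*(T(-10, o(-1)) + 102) = (1/(7 - 9))²*(-7 + 102) = (1/(-2))²*95 = (-½)²*95 = (¼)*95 = 95/4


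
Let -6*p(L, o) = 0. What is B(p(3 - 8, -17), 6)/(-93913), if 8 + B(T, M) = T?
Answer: 8/93913 ≈ 8.5185e-5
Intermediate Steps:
p(L, o) = 0 (p(L, o) = -⅙*0 = 0)
B(T, M) = -8 + T
B(p(3 - 8, -17), 6)/(-93913) = (-8 + 0)/(-93913) = -8*(-1/93913) = 8/93913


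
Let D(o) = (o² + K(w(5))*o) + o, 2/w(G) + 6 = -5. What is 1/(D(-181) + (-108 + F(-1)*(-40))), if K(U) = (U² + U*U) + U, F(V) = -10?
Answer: 121/3980046 ≈ 3.0402e-5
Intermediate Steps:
w(G) = -2/11 (w(G) = 2/(-6 - 5) = 2/(-11) = 2*(-1/11) = -2/11)
K(U) = U + 2*U² (K(U) = (U² + U²) + U = 2*U² + U = U + 2*U²)
D(o) = o² + 107*o/121 (D(o) = (o² + (-2*(1 + 2*(-2/11))/11)*o) + o = (o² + (-2*(1 - 4/11)/11)*o) + o = (o² + (-2/11*7/11)*o) + o = (o² - 14*o/121) + o = o² + 107*o/121)
1/(D(-181) + (-108 + F(-1)*(-40))) = 1/((1/121)*(-181)*(107 + 121*(-181)) + (-108 - 10*(-40))) = 1/((1/121)*(-181)*(107 - 21901) + (-108 + 400)) = 1/((1/121)*(-181)*(-21794) + 292) = 1/(3944714/121 + 292) = 1/(3980046/121) = 121/3980046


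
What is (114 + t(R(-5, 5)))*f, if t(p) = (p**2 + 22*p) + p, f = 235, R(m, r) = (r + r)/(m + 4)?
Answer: -3760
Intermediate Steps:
R(m, r) = 2*r/(4 + m) (R(m, r) = (2*r)/(4 + m) = 2*r/(4 + m))
t(p) = p**2 + 23*p
(114 + t(R(-5, 5)))*f = (114 + (2*5/(4 - 5))*(23 + 2*5/(4 - 5)))*235 = (114 + (2*5/(-1))*(23 + 2*5/(-1)))*235 = (114 + (2*5*(-1))*(23 + 2*5*(-1)))*235 = (114 - 10*(23 - 10))*235 = (114 - 10*13)*235 = (114 - 130)*235 = -16*235 = -3760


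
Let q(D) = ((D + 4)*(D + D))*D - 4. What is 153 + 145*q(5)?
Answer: 64823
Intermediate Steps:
q(D) = -4 + 2*D**2*(4 + D) (q(D) = ((4 + D)*(2*D))*D - 4 = (2*D*(4 + D))*D - 4 = 2*D**2*(4 + D) - 4 = -4 + 2*D**2*(4 + D))
153 + 145*q(5) = 153 + 145*(-4 + 2*5**3 + 8*5**2) = 153 + 145*(-4 + 2*125 + 8*25) = 153 + 145*(-4 + 250 + 200) = 153 + 145*446 = 153 + 64670 = 64823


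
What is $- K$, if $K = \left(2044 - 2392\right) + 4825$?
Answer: $-4477$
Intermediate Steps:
$K = 4477$ ($K = -348 + 4825 = 4477$)
$- K = \left(-1\right) 4477 = -4477$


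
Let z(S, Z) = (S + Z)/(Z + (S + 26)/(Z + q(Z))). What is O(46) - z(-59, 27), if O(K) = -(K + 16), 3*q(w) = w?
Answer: -19022/313 ≈ -60.773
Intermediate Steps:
q(w) = w/3
O(K) = -16 - K (O(K) = -(16 + K) = -16 - K)
z(S, Z) = (S + Z)/(Z + 3*(26 + S)/(4*Z)) (z(S, Z) = (S + Z)/(Z + (S + 26)/(Z + Z/3)) = (S + Z)/(Z + (26 + S)/((4*Z/3))) = (S + Z)/(Z + (26 + S)*(3/(4*Z))) = (S + Z)/(Z + 3*(26 + S)/(4*Z)))
O(46) - z(-59, 27) = (-16 - 1*46) - 4*27*(-59 + 27)/(78 + 3*(-59) + 4*27²) = (-16 - 46) - 4*27*(-32)/(78 - 177 + 4*729) = -62 - 4*27*(-32)/(78 - 177 + 2916) = -62 - 4*27*(-32)/2817 = -62 - 1*(-384/313) = -62 + 384/313 = -19022/313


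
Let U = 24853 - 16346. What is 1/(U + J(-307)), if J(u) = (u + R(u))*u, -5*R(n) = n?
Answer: 5/419531 ≈ 1.1918e-5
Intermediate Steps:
R(n) = -n/5
U = 8507
J(u) = 4*u**2/5 (J(u) = (u - u/5)*u = (4*u/5)*u = 4*u**2/5)
1/(U + J(-307)) = 1/(8507 + (4/5)*(-307)**2) = 1/(8507 + (4/5)*94249) = 1/(8507 + 376996/5) = 1/(419531/5) = 5/419531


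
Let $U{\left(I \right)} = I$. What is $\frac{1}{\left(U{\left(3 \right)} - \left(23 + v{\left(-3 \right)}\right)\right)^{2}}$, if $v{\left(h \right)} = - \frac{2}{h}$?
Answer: $\frac{9}{3844} \approx 0.0023413$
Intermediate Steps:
$\frac{1}{\left(U{\left(3 \right)} - \left(23 + v{\left(-3 \right)}\right)\right)^{2}} = \frac{1}{\left(3 - \left(23 - \frac{2}{-3}\right)\right)^{2}} = \frac{1}{\left(3 - \left(23 - - \frac{2}{3}\right)\right)^{2}} = \frac{1}{\left(3 - \frac{71}{3}\right)^{2}} = \frac{1}{\left(- \frac{62}{3}\right)^{2}} = \frac{1}{\frac{3844}{9}} = \frac{9}{3844}$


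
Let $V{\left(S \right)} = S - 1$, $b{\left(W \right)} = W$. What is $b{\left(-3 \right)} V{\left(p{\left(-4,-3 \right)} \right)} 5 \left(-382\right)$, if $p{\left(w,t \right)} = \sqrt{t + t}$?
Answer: $-5730 + 5730 i \sqrt{6} \approx -5730.0 + 14036.0 i$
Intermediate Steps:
$p{\left(w,t \right)} = \sqrt{2} \sqrt{t}$ ($p{\left(w,t \right)} = \sqrt{2 t} = \sqrt{2} \sqrt{t}$)
$V{\left(S \right)} = -1 + S$ ($V{\left(S \right)} = S - 1 = -1 + S$)
$b{\left(-3 \right)} V{\left(p{\left(-4,-3 \right)} \right)} 5 \left(-382\right) = - 3 \left(-1 + \sqrt{2} \sqrt{-3}\right) 5 \left(-382\right) = - 3 \left(-1 + \sqrt{2} i \sqrt{3}\right) 5 \left(-382\right) = - 3 \left(-1 + i \sqrt{6}\right) 5 \left(-382\right) = \left(3 - 3 i \sqrt{6}\right) 5 \left(-382\right) = \left(15 - 15 i \sqrt{6}\right) \left(-382\right) = -5730 + 5730 i \sqrt{6}$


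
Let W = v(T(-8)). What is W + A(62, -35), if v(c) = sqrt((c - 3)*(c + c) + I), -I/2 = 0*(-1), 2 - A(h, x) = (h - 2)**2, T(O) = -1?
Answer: -3598 + 2*sqrt(2) ≈ -3595.2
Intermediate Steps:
A(h, x) = 2 - (-2 + h)**2 (A(h, x) = 2 - (h - 2)**2 = 2 - (-2 + h)**2)
I = 0 (I = -0*(-1) = -2*0 = 0)
v(c) = sqrt(2)*sqrt(c*(-3 + c)) (v(c) = sqrt((c - 3)*(c + c) + 0) = sqrt((-3 + c)*(2*c) + 0) = sqrt(2*c*(-3 + c) + 0) = sqrt(2*c*(-3 + c)) = sqrt(2)*sqrt(c*(-3 + c)))
W = 2*sqrt(2) (W = sqrt(2)*sqrt(-(-3 - 1)) = sqrt(2)*sqrt(-1*(-4)) = sqrt(2)*sqrt(4) = sqrt(2)*2 = 2*sqrt(2) ≈ 2.8284)
W + A(62, -35) = 2*sqrt(2) + (2 - (-2 + 62)**2) = 2*sqrt(2) + (2 - 1*60**2) = 2*sqrt(2) + (2 - 1*3600) = 2*sqrt(2) + (2 - 3600) = 2*sqrt(2) - 3598 = -3598 + 2*sqrt(2)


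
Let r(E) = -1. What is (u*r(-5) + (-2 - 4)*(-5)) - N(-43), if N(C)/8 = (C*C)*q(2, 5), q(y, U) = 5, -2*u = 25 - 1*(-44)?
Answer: -147791/2 ≈ -73896.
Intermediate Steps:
u = -69/2 (u = -(25 - 1*(-44))/2 = -(25 + 44)/2 = -½*69 = -69/2 ≈ -34.500)
N(C) = 40*C² (N(C) = 8*((C*C)*5) = 8*(C²*5) = 8*(5*C²) = 40*C²)
(u*r(-5) + (-2 - 4)*(-5)) - N(-43) = (-69/2*(-1) + (-2 - 4)*(-5)) - 40*(-43)² = (69/2 - 6*(-5)) - 40*1849 = (69/2 + 30) - 1*73960 = 129/2 - 73960 = -147791/2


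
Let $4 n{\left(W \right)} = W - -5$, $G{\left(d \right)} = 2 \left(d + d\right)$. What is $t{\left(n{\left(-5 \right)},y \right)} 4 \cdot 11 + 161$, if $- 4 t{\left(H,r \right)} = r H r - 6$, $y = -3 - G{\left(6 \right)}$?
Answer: $227$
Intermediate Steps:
$G{\left(d \right)} = 4 d$ ($G{\left(d \right)} = 2 \cdot 2 d = 4 d$)
$n{\left(W \right)} = \frac{5}{4} + \frac{W}{4}$ ($n{\left(W \right)} = \frac{W - -5}{4} = \frac{W + 5}{4} = \frac{5 + W}{4} = \frac{5}{4} + \frac{W}{4}$)
$y = -27$ ($y = -3 - 4 \cdot 6 = -3 - 24 = -27$)
$t{\left(H,r \right)} = \frac{3}{2} - \frac{H r^{2}}{4}$ ($t{\left(H,r \right)} = - \frac{r H r - 6}{4} = - \frac{H r r - 6}{4} = - \frac{H r^{2} - 6}{4} = - \frac{-6 + H r^{2}}{4} = \frac{3}{2} - \frac{H r^{2}}{4}$)
$t{\left(n{\left(-5 \right)},y \right)} 4 \cdot 11 + 161 = \left(\frac{3}{2} - \frac{\left(\frac{5}{4} + \frac{1}{4} \left(-5\right)\right) \left(-27\right)^{2}}{4}\right) 4 \cdot 11 + 161 = \left(\frac{3}{2} - \frac{1}{4} \left(\frac{5}{4} - \frac{5}{4}\right) 729\right) 44 + 161 = \left(\frac{3}{2} - 0 \cdot 729\right) 44 + 161 = \left(\frac{3}{2} + 0\right) 44 + 161 = \frac{3}{2} \cdot 44 + 161 = 66 + 161 = 227$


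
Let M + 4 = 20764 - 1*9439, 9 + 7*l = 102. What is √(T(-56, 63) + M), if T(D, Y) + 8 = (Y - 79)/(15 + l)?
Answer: √12319241/33 ≈ 106.36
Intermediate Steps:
l = 93/7 (l = -9/7 + (⅐)*102 = -9/7 + 102/7 = 93/7 ≈ 13.286)
M = 11321 (M = -4 + (20764 - 1*9439) = -4 + (20764 - 9439) = -4 + 11325 = 11321)
T(D, Y) = -2137/198 + 7*Y/198 (T(D, Y) = -8 + (Y - 79)/(15 + 93/7) = -8 + (-79 + Y)/(198/7) = -8 + (-79 + Y)*(7/198) = -8 + (-553/198 + 7*Y/198) = -2137/198 + 7*Y/198)
√(T(-56, 63) + M) = √((-2137/198 + (7/198)*63) + 11321) = √((-2137/198 + 49/22) + 11321) = √(-848/99 + 11321) = √(1119931/99) = √12319241/33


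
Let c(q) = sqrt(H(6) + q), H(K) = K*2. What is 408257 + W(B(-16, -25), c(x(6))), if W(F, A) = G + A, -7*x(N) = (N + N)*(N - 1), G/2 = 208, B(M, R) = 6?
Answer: 408673 + 2*sqrt(42)/7 ≈ 4.0868e+5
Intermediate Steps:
H(K) = 2*K
G = 416 (G = 2*208 = 416)
x(N) = -2*N*(-1 + N)/7 (x(N) = -(N + N)*(N - 1)/7 = -2*N*(-1 + N)/7)
c(q) = sqrt(12 + q) (c(q) = sqrt(2*6 + q) = sqrt(12 + q))
W(F, A) = 416 + A
408257 + W(B(-16, -25), c(x(6))) = 408257 + (416 + sqrt(12 + (2/7)*6*(1 - 1*6))) = 408257 + (416 + sqrt(12 + (2/7)*6*(1 - 6))) = 408257 + (416 + sqrt(12 + (2/7)*6*(-5))) = 408257 + (416 + sqrt(12 - 60/7)) = 408257 + (416 + sqrt(24/7)) = 408257 + (416 + 2*sqrt(42)/7) = 408673 + 2*sqrt(42)/7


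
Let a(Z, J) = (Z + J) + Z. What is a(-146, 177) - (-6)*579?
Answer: 3359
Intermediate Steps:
a(Z, J) = J + 2*Z (a(Z, J) = (J + Z) + Z = J + 2*Z)
a(-146, 177) - (-6)*579 = (177 + 2*(-146)) - (-6)*579 = (177 - 292) - 1*(-3474) = -115 + 3474 = 3359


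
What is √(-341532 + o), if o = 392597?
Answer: √51065 ≈ 225.98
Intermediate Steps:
√(-341532 + o) = √(-341532 + 392597) = √51065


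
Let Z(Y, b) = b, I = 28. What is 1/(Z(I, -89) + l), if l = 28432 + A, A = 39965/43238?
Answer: 43238/1225534599 ≈ 3.5281e-5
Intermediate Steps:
A = 39965/43238 (A = 39965*(1/43238) = 39965/43238 ≈ 0.92430)
l = 1229382781/43238 (l = 28432 + 39965/43238 = 1229382781/43238 ≈ 28433.)
1/(Z(I, -89) + l) = 1/(-89 + 1229382781/43238) = 1/(1225534599/43238) = 43238/1225534599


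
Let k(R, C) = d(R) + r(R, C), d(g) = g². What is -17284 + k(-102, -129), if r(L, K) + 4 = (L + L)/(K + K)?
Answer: -295978/43 ≈ -6883.2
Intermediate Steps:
r(L, K) = -4 + L/K (r(L, K) = -4 + (L + L)/(K + K) = -4 + (2*L)/((2*K)) = -4 + (2*L)*(1/(2*K)) = -4 + L/K)
k(R, C) = -4 + R² + R/C (k(R, C) = R² + (-4 + R/C) = -4 + R² + R/C)
-17284 + k(-102, -129) = -17284 + (-4 + (-102)² - 102/(-129)) = -17284 + (-4 + 10404 - 102*(-1/129)) = -17284 + (-4 + 10404 + 34/43) = -17284 + 447234/43 = -295978/43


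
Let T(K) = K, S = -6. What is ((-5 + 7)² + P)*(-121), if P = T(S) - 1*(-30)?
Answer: -3388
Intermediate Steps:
P = 24 (P = -6 - 1*(-30) = -6 + 30 = 24)
((-5 + 7)² + P)*(-121) = ((-5 + 7)² + 24)*(-121) = (2² + 24)*(-121) = (4 + 24)*(-121) = 28*(-121) = -3388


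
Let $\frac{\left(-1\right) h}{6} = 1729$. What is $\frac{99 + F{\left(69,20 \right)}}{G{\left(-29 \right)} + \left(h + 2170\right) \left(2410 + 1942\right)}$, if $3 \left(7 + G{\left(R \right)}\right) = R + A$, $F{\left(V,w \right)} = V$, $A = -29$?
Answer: $- \frac{504}{107111503} \approx -4.7054 \cdot 10^{-6}$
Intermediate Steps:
$h = -10374$ ($h = \left(-6\right) 1729 = -10374$)
$G{\left(R \right)} = - \frac{50}{3} + \frac{R}{3}$ ($G{\left(R \right)} = -7 + \frac{R - 29}{3} = -7 + \frac{-29 + R}{3} = -7 + \left(- \frac{29}{3} + \frac{R}{3}\right) = - \frac{50}{3} + \frac{R}{3}$)
$\frac{99 + F{\left(69,20 \right)}}{G{\left(-29 \right)} + \left(h + 2170\right) \left(2410 + 1942\right)} = \frac{99 + 69}{\left(- \frac{50}{3} + \frac{1}{3} \left(-29\right)\right) + \left(-10374 + 2170\right) \left(2410 + 1942\right)} = \frac{168}{\left(- \frac{50}{3} - \frac{29}{3}\right) - 35703808} = \frac{168}{- \frac{79}{3} - 35703808} = \frac{168}{- \frac{107111503}{3}} = 168 \left(- \frac{3}{107111503}\right) = - \frac{504}{107111503}$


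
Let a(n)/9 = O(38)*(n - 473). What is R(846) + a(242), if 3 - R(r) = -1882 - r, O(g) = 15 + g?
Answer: -107456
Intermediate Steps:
a(n) = -225621 + 477*n (a(n) = 9*((15 + 38)*(n - 473)) = 9*(53*(-473 + n)) = 9*(-25069 + 53*n) = -225621 + 477*n)
R(r) = 1885 + r (R(r) = 3 - (-1882 - r) = 3 + (1882 + r) = 1885 + r)
R(846) + a(242) = (1885 + 846) + (-225621 + 477*242) = 2731 + (-225621 + 115434) = 2731 - 110187 = -107456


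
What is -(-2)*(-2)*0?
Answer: 0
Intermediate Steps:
-(-2)*(-2)*0 = -2*2*0 = -4*0 = 0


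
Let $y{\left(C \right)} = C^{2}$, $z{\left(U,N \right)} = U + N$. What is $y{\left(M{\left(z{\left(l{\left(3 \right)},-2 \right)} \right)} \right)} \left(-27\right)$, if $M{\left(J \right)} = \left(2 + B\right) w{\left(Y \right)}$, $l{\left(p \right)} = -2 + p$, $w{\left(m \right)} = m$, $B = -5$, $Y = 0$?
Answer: $0$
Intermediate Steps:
$z{\left(U,N \right)} = N + U$
$M{\left(J \right)} = 0$ ($M{\left(J \right)} = \left(2 - 5\right) 0 = \left(-3\right) 0 = 0$)
$y{\left(M{\left(z{\left(l{\left(3 \right)},-2 \right)} \right)} \right)} \left(-27\right) = 0^{2} \left(-27\right) = 0 \left(-27\right) = 0$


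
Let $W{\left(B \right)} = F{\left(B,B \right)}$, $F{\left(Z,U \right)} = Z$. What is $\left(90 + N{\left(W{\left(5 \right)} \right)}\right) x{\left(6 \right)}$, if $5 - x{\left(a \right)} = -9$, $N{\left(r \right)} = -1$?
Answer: $1246$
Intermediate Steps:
$W{\left(B \right)} = B$
$x{\left(a \right)} = 14$ ($x{\left(a \right)} = 5 - -9 = 5 + 9 = 14$)
$\left(90 + N{\left(W{\left(5 \right)} \right)}\right) x{\left(6 \right)} = \left(90 - 1\right) 14 = 89 \cdot 14 = 1246$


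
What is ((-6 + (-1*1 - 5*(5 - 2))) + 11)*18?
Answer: -198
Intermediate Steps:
((-6 + (-1*1 - 5*(5 - 2))) + 11)*18 = ((-6 + (-1 - 5*3)) + 11)*18 = ((-6 + (-1 - 15)) + 11)*18 = ((-6 - 16) + 11)*18 = (-22 + 11)*18 = -11*18 = -198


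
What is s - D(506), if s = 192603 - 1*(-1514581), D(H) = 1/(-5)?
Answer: 8535921/5 ≈ 1.7072e+6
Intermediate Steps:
D(H) = -1/5
s = 1707184 (s = 192603 + 1514581 = 1707184)
s - D(506) = 1707184 - 1*(-1/5) = 1707184 + 1/5 = 8535921/5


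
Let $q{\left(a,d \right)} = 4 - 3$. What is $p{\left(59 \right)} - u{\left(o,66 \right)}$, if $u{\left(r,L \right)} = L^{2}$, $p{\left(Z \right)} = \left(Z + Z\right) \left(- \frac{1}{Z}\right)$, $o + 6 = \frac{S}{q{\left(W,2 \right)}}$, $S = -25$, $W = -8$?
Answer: $-4358$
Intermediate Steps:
$q{\left(a,d \right)} = 1$ ($q{\left(a,d \right)} = 4 - 3 = 1$)
$o = -31$ ($o = -6 - \frac{25}{1} = -6 - 25 = -31$)
$p{\left(Z \right)} = -2$ ($p{\left(Z \right)} = 2 Z \left(- \frac{1}{Z}\right) = -2$)
$p{\left(59 \right)} - u{\left(o,66 \right)} = -2 - 66^{2} = -2 - 4356 = -4358$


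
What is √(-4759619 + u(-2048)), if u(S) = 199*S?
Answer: I*√5167171 ≈ 2273.1*I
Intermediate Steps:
√(-4759619 + u(-2048)) = √(-4759619 + 199*(-2048)) = √(-4759619 - 407552) = √(-5167171) = I*√5167171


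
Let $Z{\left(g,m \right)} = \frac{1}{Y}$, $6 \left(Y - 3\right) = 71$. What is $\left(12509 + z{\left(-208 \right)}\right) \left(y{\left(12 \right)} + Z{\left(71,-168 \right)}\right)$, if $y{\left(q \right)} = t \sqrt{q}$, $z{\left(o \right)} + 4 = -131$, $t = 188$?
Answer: $\frac{74244}{89} + 4652624 \sqrt{3} \approx 8.0594 \cdot 10^{6}$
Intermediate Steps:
$Y = \frac{89}{6}$ ($Y = 3 + \frac{1}{6} \cdot 71 = 3 + \frac{71}{6} = \frac{89}{6} \approx 14.833$)
$z{\left(o \right)} = -135$ ($z{\left(o \right)} = -4 - 131 = -135$)
$Z{\left(g,m \right)} = \frac{6}{89}$ ($Z{\left(g,m \right)} = \frac{1}{\frac{89}{6}} = \frac{6}{89}$)
$y{\left(q \right)} = 188 \sqrt{q}$
$\left(12509 + z{\left(-208 \right)}\right) \left(y{\left(12 \right)} + Z{\left(71,-168 \right)}\right) = \left(12509 - 135\right) \left(188 \sqrt{12} + \frac{6}{89}\right) = 12374 \left(188 \cdot 2 \sqrt{3} + \frac{6}{89}\right) = 12374 \left(376 \sqrt{3} + \frac{6}{89}\right) = 12374 \left(\frac{6}{89} + 376 \sqrt{3}\right) = \frac{74244}{89} + 4652624 \sqrt{3}$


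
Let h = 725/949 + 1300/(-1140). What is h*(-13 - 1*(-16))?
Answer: -20360/18031 ≈ -1.1292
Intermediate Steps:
h = -20360/54093 (h = 725*(1/949) + 1300*(-1/1140) = 725/949 - 65/57 = -20360/54093 ≈ -0.37639)
h*(-13 - 1*(-16)) = -20360*(-13 - 1*(-16))/54093 = -20360*(-13 + 16)/54093 = -20360/54093*3 = -20360/18031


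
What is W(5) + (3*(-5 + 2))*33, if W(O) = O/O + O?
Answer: -291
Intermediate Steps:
W(O) = 1 + O
W(5) + (3*(-5 + 2))*33 = (1 + 5) + (3*(-5 + 2))*33 = 6 + (3*(-3))*33 = 6 - 9*33 = 6 - 297 = -291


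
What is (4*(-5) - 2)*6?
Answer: -132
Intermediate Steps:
(4*(-5) - 2)*6 = (-20 - 2)*6 = -22*6 = -132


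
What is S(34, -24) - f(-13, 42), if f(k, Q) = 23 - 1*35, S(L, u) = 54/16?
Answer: 123/8 ≈ 15.375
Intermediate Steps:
S(L, u) = 27/8 (S(L, u) = 54*(1/16) = 27/8)
f(k, Q) = -12 (f(k, Q) = 23 - 35 = -12)
S(34, -24) - f(-13, 42) = 27/8 - 1*(-12) = 27/8 + 12 = 123/8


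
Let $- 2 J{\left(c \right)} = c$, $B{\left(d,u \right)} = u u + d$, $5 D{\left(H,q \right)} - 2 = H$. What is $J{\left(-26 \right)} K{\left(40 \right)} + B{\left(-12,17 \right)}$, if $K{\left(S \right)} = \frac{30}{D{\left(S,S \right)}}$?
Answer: $\frac{2264}{7} \approx 323.43$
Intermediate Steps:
$D{\left(H,q \right)} = \frac{2}{5} + \frac{H}{5}$
$B{\left(d,u \right)} = d + u^{2}$ ($B{\left(d,u \right)} = u^{2} + d = d + u^{2}$)
$J{\left(c \right)} = - \frac{c}{2}$
$K{\left(S \right)} = \frac{30}{\frac{2}{5} + \frac{S}{5}}$
$J{\left(-26 \right)} K{\left(40 \right)} + B{\left(-12,17 \right)} = \left(- \frac{1}{2}\right) \left(-26\right) \frac{150}{2 + 40} - \left(12 - 17^{2}\right) = 13 \cdot \frac{150}{42} + \left(-12 + 289\right) = 13 \cdot 150 \cdot \frac{1}{42} + 277 = 13 \cdot \frac{25}{7} + 277 = \frac{325}{7} + 277 = \frac{2264}{7}$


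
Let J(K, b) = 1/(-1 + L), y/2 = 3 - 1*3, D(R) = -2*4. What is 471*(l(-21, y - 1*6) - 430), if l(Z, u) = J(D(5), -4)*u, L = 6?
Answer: -1015476/5 ≈ -2.0310e+5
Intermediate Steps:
D(R) = -8
y = 0 (y = 2*(3 - 1*3) = 2*(3 - 3) = 2*0 = 0)
J(K, b) = ⅕ (J(K, b) = 1/(-1 + 6) = 1/5 = ⅕)
l(Z, u) = u/5
471*(l(-21, y - 1*6) - 430) = 471*((0 - 1*6)/5 - 430) = 471*((0 - 6)/5 - 430) = 471*((⅕)*(-6) - 430) = 471*(-6/5 - 430) = 471*(-2156/5) = -1015476/5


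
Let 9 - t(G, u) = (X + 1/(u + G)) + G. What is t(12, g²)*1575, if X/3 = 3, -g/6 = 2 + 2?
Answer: -529275/28 ≈ -18903.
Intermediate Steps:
g = -24 (g = -6*(2 + 2) = -6*4 = -24)
X = 9 (X = 3*3 = 9)
t(G, u) = -G - 1/(G + u) (t(G, u) = 9 - ((9 + 1/(u + G)) + G) = 9 - ((9 + 1/(G + u)) + G) = 9 - (9 + G + 1/(G + u)) = 9 + (-9 - G - 1/(G + u)) = -G - 1/(G + u))
t(12, g²)*1575 = ((-1 - 1*12² - 1*12*(-24)²)/(12 + (-24)²))*1575 = ((-1 - 1*144 - 1*12*576)/(12 + 576))*1575 = ((-1 - 144 - 6912)/588)*1575 = ((1/588)*(-7057))*1575 = -7057/588*1575 = -529275/28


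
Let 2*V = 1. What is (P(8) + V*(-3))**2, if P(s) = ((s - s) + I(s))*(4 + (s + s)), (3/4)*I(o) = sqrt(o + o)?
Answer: 398161/36 ≈ 11060.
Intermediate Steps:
V = 1/2 (V = (1/2)*1 = 1/2 ≈ 0.50000)
I(o) = 4*sqrt(2)*sqrt(o)/3 (I(o) = 4*sqrt(o + o)/3 = 4*sqrt(2*o)/3 = 4*(sqrt(2)*sqrt(o))/3 = 4*sqrt(2)*sqrt(o)/3)
P(s) = 4*sqrt(2)*sqrt(s)*(4 + 2*s)/3 (P(s) = ((s - s) + 4*sqrt(2)*sqrt(s)/3)*(4 + (s + s)) = (0 + 4*sqrt(2)*sqrt(s)/3)*(4 + 2*s) = (4*sqrt(2)*sqrt(s)/3)*(4 + 2*s) = 4*sqrt(2)*sqrt(s)*(4 + 2*s)/3)
(P(8) + V*(-3))**2 = (8*sqrt(2)*sqrt(8)*(2 + 8)/3 + (1/2)*(-3))**2 = ((8/3)*sqrt(2)*(2*sqrt(2))*10 - 3/2)**2 = (320/3 - 3/2)**2 = (631/6)**2 = 398161/36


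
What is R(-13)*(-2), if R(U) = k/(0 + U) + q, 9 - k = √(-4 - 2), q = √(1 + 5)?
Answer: 18/13 - 2*√6*(13 + I)/13 ≈ -3.5144 - 0.37684*I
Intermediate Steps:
q = √6 ≈ 2.4495
k = 9 - I*√6 (k = 9 - √(-4 - 2) = 9 - √(-6) = 9 - I*√6 ≈ 9.0 - 2.4495*I)
R(U) = √6 + (9 - I*√6)/U (R(U) = (9 - I*√6)/(0 + U) + √6 = (9 - I*√6)/U + √6 = √6 + (9 - I*√6)/U)
R(-13)*(-2) = ((9 - 13*√6 - I*√6)/(-13))*(-2) = -(9 - 13*√6 - I*√6)/13*(-2) = (-9/13 + √6 + I*√6/13)*(-2) = 18/13 - 2*√6 - 2*I*√6/13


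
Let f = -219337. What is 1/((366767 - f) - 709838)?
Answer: -1/123734 ≈ -8.0819e-6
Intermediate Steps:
1/((366767 - f) - 709838) = 1/((366767 - 1*(-219337)) - 709838) = 1/((366767 + 219337) - 709838) = 1/(586104 - 709838) = 1/(-123734) = -1/123734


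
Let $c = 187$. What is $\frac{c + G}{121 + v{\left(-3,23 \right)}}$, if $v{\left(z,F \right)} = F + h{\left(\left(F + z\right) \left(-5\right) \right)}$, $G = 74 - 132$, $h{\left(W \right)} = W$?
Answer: $\frac{129}{44} \approx 2.9318$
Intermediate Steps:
$G = -58$ ($G = 74 - 132 = -58$)
$v{\left(z,F \right)} = - 5 z - 4 F$ ($v{\left(z,F \right)} = F + \left(F + z\right) \left(-5\right) = F - \left(5 F + 5 z\right) = - 5 z - 4 F$)
$\frac{c + G}{121 + v{\left(-3,23 \right)}} = \frac{187 - 58}{121 - 77} = \frac{129}{121 + \left(15 - 92\right)} = \frac{129}{121 - 77} = \frac{129}{44}$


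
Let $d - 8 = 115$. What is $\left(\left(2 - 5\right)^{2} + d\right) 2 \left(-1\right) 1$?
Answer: $-264$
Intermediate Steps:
$d = 123$ ($d = 8 + 115 = 123$)
$\left(\left(2 - 5\right)^{2} + d\right) 2 \left(-1\right) 1 = \left(\left(2 - 5\right)^{2} + 123\right) 2 \left(-1\right) 1 = \left(\left(-3\right)^{2} + 123\right) \left(\left(-2\right) 1\right) = \left(9 + 123\right) \left(-2\right) = 132 \left(-2\right) = -264$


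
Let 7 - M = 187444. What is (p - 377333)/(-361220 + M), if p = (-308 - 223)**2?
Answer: 95372/548657 ≈ 0.17383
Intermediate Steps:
M = -187437 (M = 7 - 1*187444 = 7 - 187444 = -187437)
p = 281961 (p = (-531)**2 = 281961)
(p - 377333)/(-361220 + M) = (281961 - 377333)/(-361220 - 187437) = -95372/(-548657) = -95372*(-1/548657) = 95372/548657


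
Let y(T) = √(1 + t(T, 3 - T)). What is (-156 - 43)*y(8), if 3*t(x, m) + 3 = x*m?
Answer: -398*I*√30/3 ≈ -726.65*I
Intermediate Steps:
t(x, m) = -1 + m*x/3 (t(x, m) = -1 + (x*m)/3 = -1 + (m*x)/3 = -1 + m*x/3)
y(T) = √3*√(T*(3 - T))/3 (y(T) = √(1 + (-1 + (3 - T)*T/3)) = √(1 + (-1 + T*(3 - T)/3)) = √(T*(3 - T)/3) = √3*√(T*(3 - T))/3)
(-156 - 43)*y(8) = (-156 - 43)*(√3*√(8*(3 - 1*8))/3) = -199*√3*√(8*(3 - 8))/3 = -199*√3*√(8*(-5))/3 = -199*√3*√(-40)/3 = -199*√3*2*I*√10/3 = -398*I*√30/3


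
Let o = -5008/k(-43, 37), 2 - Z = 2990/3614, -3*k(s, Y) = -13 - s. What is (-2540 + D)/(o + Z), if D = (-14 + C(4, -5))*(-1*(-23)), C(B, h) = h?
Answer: -2069015/348871 ≈ -5.9306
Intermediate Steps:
k(s, Y) = 13/3 + s/3 (k(s, Y) = -(-13 - s)/3 = 13/3 + s/3)
Z = 163/139 (Z = 2 - 2990/3614 = 2 - 1*115/139 = 2 - 115/139 = 163/139 ≈ 1.1727)
D = -437 (D = (-14 - 5)*(-1*(-23)) = -19*23 = -437)
o = 2504/5 (o = -5008/(13/3 + (⅓)*(-43)) = -5008/(13/3 - 43/3) = -5008/(-10) = -5008*(-⅒) = 2504/5 ≈ 500.80)
(-2540 + D)/(o + Z) = (-2540 - 437)/(2504/5 + 163/139) = -2977/348871/695 = -2977*695/348871 = -2069015/348871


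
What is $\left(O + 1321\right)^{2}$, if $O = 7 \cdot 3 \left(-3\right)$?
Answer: $1582564$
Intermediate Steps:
$O = -63$ ($O = 21 \left(-3\right) = -63$)
$\left(O + 1321\right)^{2} = \left(-63 + 1321\right)^{2} = 1258^{2} = 1582564$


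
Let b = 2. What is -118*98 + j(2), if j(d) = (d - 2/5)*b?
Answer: -57804/5 ≈ -11561.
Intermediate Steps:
j(d) = -4/5 + 2*d (j(d) = (d - 2/5)*2 = (-2/5 + d)*2 = -4/5 + 2*d)
-118*98 + j(2) = -118*98 + (-4/5 + 2*2) = -11564 + (-4/5 + 4) = -11564 + 16/5 = -57804/5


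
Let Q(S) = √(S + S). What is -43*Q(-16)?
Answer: -172*I*√2 ≈ -243.24*I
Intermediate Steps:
Q(S) = √2*√S (Q(S) = √(2*S) = √2*√S)
-43*Q(-16) = -43*√2*√(-16) = -43*√2*4*I = -172*I*√2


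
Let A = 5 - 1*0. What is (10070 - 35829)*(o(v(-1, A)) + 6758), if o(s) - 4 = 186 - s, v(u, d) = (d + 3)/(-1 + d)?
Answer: -178922014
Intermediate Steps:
A = 5 (A = 5 + 0 = 5)
v(u, d) = (3 + d)/(-1 + d)
o(s) = 190 - s (o(s) = 4 + (186 - s) = 190 - s)
(10070 - 35829)*(o(v(-1, A)) + 6758) = (10070 - 35829)*((190 - (3 + 5)/(-1 + 5)) + 6758) = -25759*((190 - 8/4) + 6758) = -25759*((190 - 1*2) + 6758) = -25759*((190 - 2) + 6758) = -25759*(188 + 6758) = -25759*6946 = -178922014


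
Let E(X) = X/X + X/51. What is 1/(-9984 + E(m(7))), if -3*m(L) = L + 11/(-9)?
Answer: -1377/13746643 ≈ -0.00010017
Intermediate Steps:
m(L) = 11/27 - L/3 (m(L) = -(L + 11/(-9))/3 = -(L + 11*(-1/9))/3 = -(L - 11/9)/3 = -(-11/9 + L)/3 = 11/27 - L/3)
E(X) = 1 + X/51 (E(X) = 1 + X*(1/51) = 1 + X/51)
1/(-9984 + E(m(7))) = 1/(-9984 + (1 + (11/27 - 1/3*7)/51)) = 1/(-9984 + (1 + (11/27 - 7/3)/51)) = 1/(-9984 + (1 + (1/51)*(-52/27))) = 1/(-9984 + (1 - 52/1377)) = 1/(-9984 + 1325/1377) = 1/(-13746643/1377) = -1377/13746643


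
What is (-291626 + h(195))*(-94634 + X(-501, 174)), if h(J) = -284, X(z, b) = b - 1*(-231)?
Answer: 27506387390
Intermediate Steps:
X(z, b) = 231 + b (X(z, b) = b + 231 = 231 + b)
(-291626 + h(195))*(-94634 + X(-501, 174)) = (-291626 - 284)*(-94634 + (231 + 174)) = -291910*(-94634 + 405) = -291910*(-94229) = 27506387390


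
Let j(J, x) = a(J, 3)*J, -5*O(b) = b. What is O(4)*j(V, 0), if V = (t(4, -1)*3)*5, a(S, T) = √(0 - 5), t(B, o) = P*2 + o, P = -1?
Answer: 36*I*√5 ≈ 80.498*I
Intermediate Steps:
O(b) = -b/5
t(B, o) = -2 + o (t(B, o) = -1*2 + o = -2 + o)
a(S, T) = I*√5 (a(S, T) = √(-5) = I*√5)
V = -45 (V = ((-2 - 1)*3)*5 = -3*3*5 = -9*5 = -45)
j(J, x) = I*J*√5 (j(J, x) = (I*√5)*J = I*J*√5)
O(4)*j(V, 0) = (-⅕*4)*(I*(-45)*√5) = -(-36)*I*√5 = 36*I*√5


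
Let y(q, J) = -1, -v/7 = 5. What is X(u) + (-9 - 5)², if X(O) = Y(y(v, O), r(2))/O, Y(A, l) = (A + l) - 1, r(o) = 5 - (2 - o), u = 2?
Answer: 395/2 ≈ 197.50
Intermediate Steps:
v = -35 (v = -7*5 = -35)
r(o) = 3 + o (r(o) = 5 + (-2 + o) = 3 + o)
Y(A, l) = -1 + A + l
X(O) = 3/O (X(O) = (-1 - 1 + (3 + 2))/O = (-1 - 1 + 5)/O = 3/O)
X(u) + (-9 - 5)² = 3/2 + (-9 - 5)² = 3*(½) + (-14)² = 3/2 + 196 = 395/2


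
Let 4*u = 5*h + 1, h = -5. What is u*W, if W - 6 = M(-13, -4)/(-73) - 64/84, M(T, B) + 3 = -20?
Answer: -17026/511 ≈ -33.319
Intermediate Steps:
M(T, B) = -23 (M(T, B) = -3 - 20 = -23)
u = -6 (u = (5*(-5) + 1)/4 = (-25 + 1)/4 = (¼)*(-24) = -6)
W = 8513/1533 (W = 6 + (-23/(-73) - 64/84) = 6 + (-23*(-1/73) - 64*1/84) = 6 + (23/73 - 16/21) = 6 - 685/1533 = 8513/1533 ≈ 5.5532)
u*W = -6*8513/1533 = -17026/511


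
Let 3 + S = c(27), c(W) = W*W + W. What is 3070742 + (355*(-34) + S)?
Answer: 3059425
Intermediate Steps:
c(W) = W + W² (c(W) = W² + W = W + W²)
S = 753 (S = -3 + 27*(1 + 27) = -3 + 27*28 = -3 + 756 = 753)
3070742 + (355*(-34) + S) = 3070742 + (355*(-34) + 753) = 3070742 + (-12070 + 753) = 3070742 - 11317 = 3059425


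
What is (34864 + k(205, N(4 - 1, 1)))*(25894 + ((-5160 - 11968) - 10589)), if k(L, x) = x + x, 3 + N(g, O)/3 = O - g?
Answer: -63502382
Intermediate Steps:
N(g, O) = -9 - 3*g + 3*O (N(g, O) = -9 + 3*(O - g) = -9 + (-3*g + 3*O) = -9 - 3*g + 3*O)
k(L, x) = 2*x
(34864 + k(205, N(4 - 1, 1)))*(25894 + ((-5160 - 11968) - 10589)) = (34864 + 2*(-9 - 3*(4 - 1) + 3*1))*(25894 + ((-5160 - 11968) - 10589)) = (34864 + 2*(-9 - 3*3 + 3))*(25894 + (-17128 - 10589)) = (34864 + 2*(-9 - 9 + 3))*(25894 - 27717) = (34864 + 2*(-15))*(-1823) = (34864 - 30)*(-1823) = 34834*(-1823) = -63502382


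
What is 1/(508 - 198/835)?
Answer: 835/423982 ≈ 0.0019694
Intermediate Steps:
1/(508 - 198/835) = 1/(423982/835) = 835/423982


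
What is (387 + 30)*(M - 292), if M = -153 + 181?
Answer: -110088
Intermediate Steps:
M = 28
(387 + 30)*(M - 292) = (387 + 30)*(28 - 292) = 417*(-264) = -110088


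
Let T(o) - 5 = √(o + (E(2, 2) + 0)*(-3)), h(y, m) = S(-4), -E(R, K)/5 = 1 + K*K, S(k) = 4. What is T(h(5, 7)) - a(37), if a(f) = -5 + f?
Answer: -27 + √79 ≈ -18.112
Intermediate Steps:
E(R, K) = -5 - 5*K² (E(R, K) = -5*(1 + K*K) = -5*(1 + K²) = -5 - 5*K²)
h(y, m) = 4
T(o) = 5 + √(75 + o) (T(o) = 5 + √(o + ((-5 - 5*2²) + 0)*(-3)) = 5 + √(o + ((-5 - 5*4) + 0)*(-3)) = 5 + √(o + ((-5 - 20) + 0)*(-3)) = 5 + √(o + (-25 + 0)*(-3)) = 5 + √(o - 25*(-3)) = 5 + √(o + 75) = 5 + √(75 + o))
T(h(5, 7)) - a(37) = (5 + √(75 + 4)) - (-5 + 37) = (5 + √79) - 1*32 = (5 + √79) - 32 = -27 + √79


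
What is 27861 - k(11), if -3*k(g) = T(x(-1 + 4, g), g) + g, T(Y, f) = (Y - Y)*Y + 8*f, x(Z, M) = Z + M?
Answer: 27894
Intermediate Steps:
x(Z, M) = M + Z
T(Y, f) = 8*f (T(Y, f) = 0*Y + 8*f = 0 + 8*f = 8*f)
k(g) = -3*g (k(g) = -(8*g + g)/3 = -3*g)
27861 - k(11) = 27861 - (-3)*11 = 27861 - 1*(-33) = 27861 + 33 = 27894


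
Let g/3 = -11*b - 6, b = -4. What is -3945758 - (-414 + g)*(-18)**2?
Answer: -3848558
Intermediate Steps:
g = 114 (g = 3*(-11*(-4) - 6) = 3*(44 - 6) = 3*38 = 114)
-3945758 - (-414 + g)*(-18)**2 = -3945758 - (-414 + 114)*(-18)**2 = -3945758 - (-300)*324 = -3945758 - 1*(-97200) = -3945758 + 97200 = -3848558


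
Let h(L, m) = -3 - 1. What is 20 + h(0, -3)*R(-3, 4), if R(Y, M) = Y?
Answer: 32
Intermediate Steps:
h(L, m) = -4
20 + h(0, -3)*R(-3, 4) = 20 - 4*(-3) = 20 + 12 = 32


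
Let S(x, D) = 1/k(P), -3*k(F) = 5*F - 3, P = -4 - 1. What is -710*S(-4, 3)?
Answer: -1065/14 ≈ -76.071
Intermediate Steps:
P = -5
k(F) = 1 - 5*F/3 (k(F) = -(5*F - 3)/3 = -(-3 + 5*F)/3 = 1 - 5*F/3)
S(x, D) = 3/28 (S(x, D) = 1/(1 - 5/3*(-5)) = 1/(1 + 25/3) = 1/(28/3) = 3/28)
-710*S(-4, 3) = -710*3/28 = -1065/14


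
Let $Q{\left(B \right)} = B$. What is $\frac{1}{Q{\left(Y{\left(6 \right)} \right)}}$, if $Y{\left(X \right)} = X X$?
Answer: $\frac{1}{36} \approx 0.027778$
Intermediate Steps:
$Y{\left(X \right)} = X^{2}$
$\frac{1}{Q{\left(Y{\left(6 \right)} \right)}} = \frac{1}{6^{2}} = \frac{1}{36}$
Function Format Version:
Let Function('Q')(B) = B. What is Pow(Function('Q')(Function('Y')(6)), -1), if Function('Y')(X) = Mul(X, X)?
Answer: Rational(1, 36) ≈ 0.027778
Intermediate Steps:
Function('Y')(X) = Pow(X, 2)
Pow(Function('Q')(Function('Y')(6)), -1) = Pow(Pow(6, 2), -1) = Pow(36, -1) = Rational(1, 36)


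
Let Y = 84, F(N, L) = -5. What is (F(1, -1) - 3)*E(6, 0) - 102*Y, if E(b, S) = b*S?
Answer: -8568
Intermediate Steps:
E(b, S) = S*b
(F(1, -1) - 3)*E(6, 0) - 102*Y = (-5 - 3)*(0*6) - 102*84 = -8*0 - 8568 = 0 - 8568 = -8568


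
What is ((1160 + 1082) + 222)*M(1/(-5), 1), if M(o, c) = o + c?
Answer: 9856/5 ≈ 1971.2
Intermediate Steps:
M(o, c) = c + o
((1160 + 1082) + 222)*M(1/(-5), 1) = ((1160 + 1082) + 222)*(1 + 1/(-5)) = (2242 + 222)*(1 - ⅕) = 2464*(⅘) = 9856/5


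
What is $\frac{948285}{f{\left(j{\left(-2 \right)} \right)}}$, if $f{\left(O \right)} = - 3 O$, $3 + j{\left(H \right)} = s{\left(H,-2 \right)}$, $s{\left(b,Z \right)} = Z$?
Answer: $63219$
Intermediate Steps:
$j{\left(H \right)} = -5$ ($j{\left(H \right)} = -3 - 2 = -5$)
$\frac{948285}{f{\left(j{\left(-2 \right)} \right)}} = \frac{948285}{\left(-3\right) \left(-5\right)} = \frac{948285}{15} = 948285 \cdot \frac{1}{15} = 63219$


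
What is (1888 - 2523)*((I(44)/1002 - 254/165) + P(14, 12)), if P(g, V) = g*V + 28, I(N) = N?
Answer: -226888548/1837 ≈ -1.2351e+5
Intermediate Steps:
P(g, V) = 28 + V*g (P(g, V) = V*g + 28 = 28 + V*g)
(1888 - 2523)*((I(44)/1002 - 254/165) + P(14, 12)) = (1888 - 2523)*((44/1002 - 254/165) + (28 + 12*14)) = -635*((44*(1/1002) - 254*1/165) + (28 + 168)) = -635*((22/501 - 254/165) + 196) = -635*(-13736/9185 + 196) = -635*1786524/9185 = -226888548/1837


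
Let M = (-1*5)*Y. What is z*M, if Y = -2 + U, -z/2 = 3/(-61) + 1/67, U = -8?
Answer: 14000/4087 ≈ 3.4255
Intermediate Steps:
z = 280/4087 (z = -2*(3/(-61) + 1/67) = -2*(3*(-1/61) + 1*(1/67)) = -2*(-3/61 + 1/67) = -2*(-140/4087) = 280/4087 ≈ 0.068510)
Y = -10 (Y = -2 - 8 = -10)
M = 50 (M = -1*5*(-10) = -5*(-10) = 50)
z*M = (280/4087)*50 = 14000/4087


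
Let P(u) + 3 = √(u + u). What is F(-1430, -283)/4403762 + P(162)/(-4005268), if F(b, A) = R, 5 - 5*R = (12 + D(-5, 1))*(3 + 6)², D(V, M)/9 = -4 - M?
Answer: 5197912777/44095617545540 ≈ 0.00011788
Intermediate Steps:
P(u) = -3 + √2*√u (P(u) = -3 + √(u + u) = -3 + √(2*u) = -3 + √2*√u)
D(V, M) = -36 - 9*M (D(V, M) = 9*(-4 - M) = -36 - 9*M)
R = 2678/5 (R = 1 - (12 + (-36 - 9*1))*(3 + 6)²/5 = 1 - (12 + (-36 - 9))*9²/5 = 1 - (12 - 45)*81/5 = 1 - (-33)*81/5 = 1 - ⅕*(-2673) = 1 + 2673/5 = 2678/5 ≈ 535.60)
F(b, A) = 2678/5
F(-1430, -283)/4403762 + P(162)/(-4005268) = (2678/5)/4403762 + (-3 + √2*√162)/(-4005268) = (2678/5)*(1/4403762) + (-3 + √2*(9*√2))*(-1/4005268) = 1339/11009405 + (-3 + 18)*(-1/4005268) = 1339/11009405 + 15*(-1/4005268) = 1339/11009405 - 15/4005268 = 5197912777/44095617545540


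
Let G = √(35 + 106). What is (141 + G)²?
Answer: (141 + √141)² ≈ 23371.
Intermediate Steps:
G = √141 ≈ 11.874
(141 + G)² = (141 + √141)²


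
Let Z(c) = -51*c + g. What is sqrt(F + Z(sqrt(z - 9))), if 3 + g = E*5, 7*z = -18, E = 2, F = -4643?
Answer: sqrt(-227164 - 3213*I*sqrt(7))/7 ≈ 1.2738 - 68.1*I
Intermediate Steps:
z = -18/7 (z = (1/7)*(-18) = -18/7 ≈ -2.5714)
g = 7 (g = -3 + 2*5 = -3 + 10 = 7)
Z(c) = 7 - 51*c (Z(c) = -51*c + 7 = 7 - 51*c)
sqrt(F + Z(sqrt(z - 9))) = sqrt(-4643 + (7 - 51*sqrt(-18/7 - 9))) = sqrt(-4643 + (7 - 459*I*sqrt(7)/7)) = sqrt(-4636 - 459*I*sqrt(7)/7)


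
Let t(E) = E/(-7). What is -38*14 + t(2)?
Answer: -3726/7 ≈ -532.29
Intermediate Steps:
t(E) = -E/7 (t(E) = E*(-1/7) = -E/7)
-38*14 + t(2) = -38*14 - 1/7*2 = -532 - 2/7 = -3726/7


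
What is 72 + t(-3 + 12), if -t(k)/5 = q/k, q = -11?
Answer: 703/9 ≈ 78.111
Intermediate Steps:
t(k) = 55/k (t(k) = -(-55)/k = 55/k)
72 + t(-3 + 12) = 72 + 55/(-3 + 12) = 72 + 55/9 = 703/9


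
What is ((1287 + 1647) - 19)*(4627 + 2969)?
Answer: 22142340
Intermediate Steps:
((1287 + 1647) - 19)*(4627 + 2969) = (2934 - 19)*7596 = 2915*7596 = 22142340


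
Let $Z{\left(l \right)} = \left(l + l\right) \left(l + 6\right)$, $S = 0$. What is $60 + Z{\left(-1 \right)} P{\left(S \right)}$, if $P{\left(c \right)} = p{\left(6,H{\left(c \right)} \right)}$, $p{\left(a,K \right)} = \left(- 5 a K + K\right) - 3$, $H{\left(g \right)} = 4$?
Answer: $1250$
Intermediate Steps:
$p{\left(a,K \right)} = -3 + K - 5 K a$ ($p{\left(a,K \right)} = \left(- 5 K a + K\right) - 3 = \left(K - 5 K a\right) - 3 = -3 + K - 5 K a$)
$P{\left(c \right)} = -119$ ($P{\left(c \right)} = -3 + 4 - 20 \cdot 6 = -3 + 4 - 120 = -119$)
$Z{\left(l \right)} = 2 l \left(6 + l\right)$
$60 + Z{\left(-1 \right)} P{\left(S \right)} = 60 + 2 \left(-1\right) \left(6 - 1\right) \left(-119\right) = 60 + 2 \left(-1\right) 5 \left(-119\right) = 60 - -1190 = 60 + 1190 = 1250$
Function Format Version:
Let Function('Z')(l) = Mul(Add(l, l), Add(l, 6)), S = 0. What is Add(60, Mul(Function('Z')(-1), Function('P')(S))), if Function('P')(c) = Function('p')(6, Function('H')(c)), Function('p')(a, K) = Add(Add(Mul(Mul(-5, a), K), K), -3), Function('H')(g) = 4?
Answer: 1250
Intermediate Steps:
Function('p')(a, K) = Add(-3, K, Mul(-5, K, a)) (Function('p')(a, K) = Add(Add(Mul(-5, K, a), K), -3) = Add(Add(K, Mul(-5, K, a)), -3) = Add(-3, K, Mul(-5, K, a)))
Function('P')(c) = -119 (Function('P')(c) = Add(-3, 4, Mul(-5, 4, 6)) = Add(-3, 4, -120) = -119)
Function('Z')(l) = Mul(2, l, Add(6, l)) (Function('Z')(l) = Mul(Mul(2, l), Add(6, l)) = Mul(2, l, Add(6, l)))
Add(60, Mul(Function('Z')(-1), Function('P')(S))) = Add(60, Mul(Mul(2, -1, Add(6, -1)), -119)) = Add(60, Mul(Mul(2, -1, 5), -119)) = Add(60, Mul(-10, -119)) = Add(60, 1190) = 1250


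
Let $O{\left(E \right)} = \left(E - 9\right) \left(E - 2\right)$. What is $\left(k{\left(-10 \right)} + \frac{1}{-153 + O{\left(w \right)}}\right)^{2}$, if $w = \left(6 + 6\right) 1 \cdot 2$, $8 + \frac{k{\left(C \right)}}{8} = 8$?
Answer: $\frac{1}{31329} \approx 3.1919 \cdot 10^{-5}$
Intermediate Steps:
$k{\left(C \right)} = 0$ ($k{\left(C \right)} = -64 + 8 \cdot 8 = -64 + 64 = 0$)
$w = 24$ ($w = 12 \cdot 1 \cdot 2 = 12 \cdot 2 = 24$)
$O{\left(E \right)} = \left(-9 + E\right) \left(-2 + E\right)$
$\left(k{\left(-10 \right)} + \frac{1}{-153 + O{\left(w \right)}}\right)^{2} = \left(0 + \frac{1}{-153 + \left(18 + 24^{2} - 264\right)}\right)^{2} = \left(0 + \frac{1}{-153 + \left(18 + 576 - 264\right)}\right)^{2} = \left(0 + \frac{1}{-153 + 330}\right)^{2} = \left(0 + \frac{1}{177}\right)^{2} = \left(\frac{1}{177}\right)^{2} = \frac{1}{31329}$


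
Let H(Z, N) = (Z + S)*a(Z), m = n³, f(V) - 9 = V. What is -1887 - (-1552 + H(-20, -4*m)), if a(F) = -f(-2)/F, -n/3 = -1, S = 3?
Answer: -6581/20 ≈ -329.05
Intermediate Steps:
f(V) = 9 + V
n = 3 (n = -3*(-1) = 3)
m = 27 (m = 3³ = 27)
a(F) = -7/F (a(F) = -(9 - 2)/F = -7/F)
H(Z, N) = -7*(3 + Z)/Z (H(Z, N) = (Z + 3)*(-7/Z) = (3 + Z)*(-7/Z) = -7*(3 + Z)/Z)
-1887 - (-1552 + H(-20, -4*m)) = -1887 - (-1552 + (-7 - 21/(-20))) = -1887 - (-1552 + (-7 - 21*(-1/20))) = -1887 - (-1552 + (-7 + 21/20)) = -1887 - (-1552 - 119/20) = -1887 - 1*(-31159/20) = -1887 + 31159/20 = -6581/20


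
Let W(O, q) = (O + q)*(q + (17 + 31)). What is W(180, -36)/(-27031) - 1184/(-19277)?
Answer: -35296/14083151 ≈ -0.0025063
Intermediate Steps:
W(O, q) = (48 + q)*(O + q) (W(O, q) = (O + q)*(q + 48) = (O + q)*(48 + q) = (48 + q)*(O + q))
W(180, -36)/(-27031) - 1184/(-19277) = ((-36)² + 48*180 + 48*(-36) + 180*(-36))/(-27031) - 1184/(-19277) = (1296 + 8640 - 1728 - 6480)*(-1/27031) - 1184*(-1/19277) = 1728*(-1/27031) + 32/521 = -1728/27031 + 32/521 = -35296/14083151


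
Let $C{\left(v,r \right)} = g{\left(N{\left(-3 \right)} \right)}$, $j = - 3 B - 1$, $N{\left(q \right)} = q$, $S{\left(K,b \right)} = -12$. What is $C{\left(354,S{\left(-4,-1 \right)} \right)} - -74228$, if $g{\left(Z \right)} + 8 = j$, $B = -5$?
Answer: $74234$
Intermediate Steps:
$j = 14$ ($j = \left(-3\right) \left(-5\right) - 1 = 15 - 1 = 14$)
$g{\left(Z \right)} = 6$ ($g{\left(Z \right)} = -8 + 14 = 6$)
$C{\left(v,r \right)} = 6$
$C{\left(354,S{\left(-4,-1 \right)} \right)} - -74228 = 6 - -74228 = 6 + 74228 = 74234$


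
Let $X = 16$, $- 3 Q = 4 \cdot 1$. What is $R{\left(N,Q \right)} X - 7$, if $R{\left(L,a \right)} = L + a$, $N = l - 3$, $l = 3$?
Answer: $- \frac{85}{3} \approx -28.333$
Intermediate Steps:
$Q = - \frac{4}{3}$ ($Q = - \frac{4 \cdot 1}{3} = \left(- \frac{1}{3}\right) 4 = - \frac{4}{3} \approx -1.3333$)
$N = 0$ ($N = 3 - 3 = 0$)
$R{\left(N,Q \right)} X - 7 = \left(0 - \frac{4}{3}\right) 16 - 7 = \left(- \frac{4}{3}\right) 16 - 7 = - \frac{64}{3} - 7 = - \frac{85}{3}$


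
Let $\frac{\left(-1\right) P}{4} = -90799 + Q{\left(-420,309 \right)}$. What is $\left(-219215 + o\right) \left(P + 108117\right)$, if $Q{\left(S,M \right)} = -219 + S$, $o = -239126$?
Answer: $-217193591329$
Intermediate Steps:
$P = 365752$ ($P = - 4 \left(-90799 - 639\right) = \left(-4\right) \left(-91438\right) = 365752$)
$\left(-219215 + o\right) \left(P + 108117\right) = \left(-219215 - 239126\right) \left(365752 + 108117\right) = \left(-458341\right) 473869 = -217193591329$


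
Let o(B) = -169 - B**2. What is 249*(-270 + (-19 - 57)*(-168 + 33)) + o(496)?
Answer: 2241325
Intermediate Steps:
249*(-270 + (-19 - 57)*(-168 + 33)) + o(496) = 249*(-270 + (-19 - 57)*(-168 + 33)) + (-169 - 1*496**2) = 249*(-270 - 76*(-135)) + (-169 - 1*246016) = 249*(-270 + 10260) + (-169 - 246016) = 249*9990 - 246185 = 2487510 - 246185 = 2241325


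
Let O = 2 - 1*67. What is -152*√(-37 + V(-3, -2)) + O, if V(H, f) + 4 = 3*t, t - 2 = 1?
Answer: -65 - 608*I*√2 ≈ -65.0 - 859.84*I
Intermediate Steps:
t = 3 (t = 2 + 1 = 3)
O = -65 (O = 2 - 67 = -65)
V(H, f) = 5 (V(H, f) = -4 + 3*3 = -4 + 9 = 5)
-152*√(-37 + V(-3, -2)) + O = -152*√(-37 + 5) - 65 = -608*I*√2 - 65 = -65 - 608*I*√2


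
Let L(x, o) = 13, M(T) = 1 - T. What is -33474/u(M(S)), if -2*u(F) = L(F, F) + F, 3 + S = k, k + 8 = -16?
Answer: 66948/41 ≈ 1632.9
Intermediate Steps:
k = -24 (k = -8 - 16 = -24)
S = -27 (S = -3 - 24 = -27)
u(F) = -13/2 - F/2 (u(F) = -(13 + F)/2 = -13/2 - F/2)
-33474/u(M(S)) = -33474/(-13/2 - (1 - 1*(-27))/2) = -33474/(-13/2 - (1 + 27)/2) = -33474/(-13/2 - ½*28) = -33474/(-13/2 - 14) = -33474/(-41/2) = -33474*(-2/41) = 66948/41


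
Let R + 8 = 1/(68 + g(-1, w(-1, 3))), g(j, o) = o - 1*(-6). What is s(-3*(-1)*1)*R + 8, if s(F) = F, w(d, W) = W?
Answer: -1229/77 ≈ -15.961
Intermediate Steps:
g(j, o) = 6 + o (g(j, o) = o + 6 = 6 + o)
R = -615/77 (R = -8 + 1/(68 + (6 + 3)) = -8 + 1/(68 + 9) = -8 + 1/77 = -615/77 ≈ -7.9870)
s(-3*(-1)*1)*R + 8 = (-3*(-1)*1)*(-615/77) + 8 = (3*1)*(-615/77) + 8 = 3*(-615/77) + 8 = -1845/77 + 8 = -1229/77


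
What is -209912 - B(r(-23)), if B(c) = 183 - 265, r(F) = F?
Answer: -209830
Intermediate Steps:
B(c) = -82
-209912 - B(r(-23)) = -209912 - 1*(-82) = -209912 + 82 = -209830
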